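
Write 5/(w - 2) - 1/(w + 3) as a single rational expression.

Common denominator (w - 2)(w + 3). Numerator: 5(w + 3) - 1(w - 2) = (5w + 15) - (w - 2) = 4w + 17
Result: (4w + 17)/[(w - 2)(w + 3)]


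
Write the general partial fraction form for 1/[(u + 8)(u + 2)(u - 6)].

Three distinct linear factors: A/(u + 8) + B/(u + 2) + C/(u - 6)


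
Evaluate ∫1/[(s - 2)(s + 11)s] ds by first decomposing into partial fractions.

Cover-up: A = 1/26, B = 1/143, C = -1/22. Decomposition: (1/26)/(s - 2) + (1/143)/(s + 11) - (1/22)/s. Integrate each term: (1/26) ln|(s - 2)| + (1/143) ln|(s + 11)| - (1/22) ln|s| + C


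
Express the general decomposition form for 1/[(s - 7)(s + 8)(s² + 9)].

Two linear + quadratic: P/(s - 7) + Q/(s + 8) + (Rs + S)/(s² + 9)


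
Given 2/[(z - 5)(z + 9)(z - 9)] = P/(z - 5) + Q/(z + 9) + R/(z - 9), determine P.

Cover-up at z = 5: P = 2/[(5 + 9)(5 - 9)] = 2/[(14)(-4)] = -2/56 = -1/28


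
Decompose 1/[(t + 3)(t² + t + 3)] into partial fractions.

Cover-up at t = -3: P = 1/((-3)² + 1·(-3) + 3) = 1/9. Then Q = -P = -1/9, R = -P·(1 - 3) = 2/9
Result: (1/9)/(t + 3) - ((1/9)t - 2/9)/(t² + t + 3)


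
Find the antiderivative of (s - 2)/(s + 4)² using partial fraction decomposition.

Decompose: A = 1, B = 1·(-4) - 2 = -6, so (s - 2)/(s + 4)² = 1/(s + 4) - 6/(s + 4)². Integrate: ∫ A/(s + 4) ds = ln|(s + 4)|; ∫ B/(s + 4)² ds = 6/(s + 4). Sum: ln|(s + 4)| + 6/(s + 4) + C


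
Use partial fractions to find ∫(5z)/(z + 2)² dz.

Decompose: A = 5, B = 5·(-2) + 0 = -10, so (5z)/(z + 2)² = 5/(z + 2) - 10/(z + 2)². Integrate: ∫ A/(z + 2) dz = 5 ln|(z + 2)|; ∫ B/(z + 2)² dz = 10/(z + 2). Sum: 5 ln|(z + 2)| + 10/(z + 2) + C


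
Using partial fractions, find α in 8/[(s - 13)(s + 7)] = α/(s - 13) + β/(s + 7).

Cover-up at s = 13: α = 8/(13 + 7) = 8/20 = 2/5


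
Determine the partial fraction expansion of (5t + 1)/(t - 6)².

(5t + 1) = α(t - 6) + β. At t = 6: β = 5·6 + 1 = 31. Coeff of t: α = 5
Result: 5/(t - 6) + 31/(t - 6)²


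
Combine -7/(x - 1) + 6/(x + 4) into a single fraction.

Common denominator (x - 1)(x + 4). Numerator: -7(x + 4) + 6(x - 1) = (-7x - 28) + (6x - 6) = -x - 34
Result: (-x - 34)/[(x - 1)(x + 4)]


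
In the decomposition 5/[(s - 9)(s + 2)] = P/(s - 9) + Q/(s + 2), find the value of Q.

Cover-up at s = -2: Q = 5/(-2 - 9) = -5/11


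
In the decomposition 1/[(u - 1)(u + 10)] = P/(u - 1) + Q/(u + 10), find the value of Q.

Cover-up at u = -10: Q = 1/(-10 - 1) = -1/11


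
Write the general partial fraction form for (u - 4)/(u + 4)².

Repeated linear factor: A/(u + 4) + B/(u + 4)²


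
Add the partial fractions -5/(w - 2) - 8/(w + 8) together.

Common denominator (w - 2)(w + 8). Numerator: -5(w + 8) - 8(w - 2) = (-5w - 40) - (8w - 16) = -13w - 24
Result: (-13w - 24)/[(w - 2)(w + 8)]


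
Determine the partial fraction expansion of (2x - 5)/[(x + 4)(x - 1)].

At x=-4: α = (2·(-4) - 5)/(-4 - 1) = 13/5. At x=1: β = (2·1 - 5)/(1 + 4) = -3/5
Result: (13/5)/(x + 4) - (3/5)/(x - 1)


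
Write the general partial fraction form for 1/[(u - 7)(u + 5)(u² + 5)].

Two linear + quadratic: α/(u - 7) + β/(u + 5) + (γu + δ)/(u² + 5)


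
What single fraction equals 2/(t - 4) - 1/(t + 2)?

Common denominator (t - 4)(t + 2). Numerator: 2(t + 2) - 1(t - 4) = (2t + 4) - (t - 4) = t + 8
Result: (t + 8)/[(t - 4)(t + 2)]


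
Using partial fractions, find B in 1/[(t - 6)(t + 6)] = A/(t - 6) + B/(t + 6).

Cover-up at t = -6: B = 1/(-6 - 6) = -1/12


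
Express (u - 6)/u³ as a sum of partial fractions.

(u - 6) = Pu² + Qu + R. At u = 0: R = 1·0 - 6 = -6. Coefficients: P = 0, Q = 1
Result: 1/u² - 6/u³


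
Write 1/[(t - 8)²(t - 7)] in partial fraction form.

Cover-up at t=7: γ = 1/(7 - 8)² = 1. Cover-up at t=8: β = 1/(8 - 7) = 1. Comparing t² coeff: α = -γ = -1
Result: -1/(t - 8) + 1/(t - 8)² + 1/(t - 7)


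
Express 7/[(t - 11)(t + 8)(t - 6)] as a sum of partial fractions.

Using cover-up method: α = 7/95, β = 1/38, γ = -1/10
Result: (7/95)/(t - 11) + (1/38)/(t + 8) - (1/10)/(t - 6)


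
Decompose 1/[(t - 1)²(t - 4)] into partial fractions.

Cover-up at t=4: C = 1/(4 - 1)² = 1/9. Cover-up at t=1: B = 1/(1 - 4) = -1/3. Comparing t² coeff: A = -C = -1/9
Result: (-1/9)/(t - 1) - (1/3)/(t - 1)² + (1/9)/(t - 4)


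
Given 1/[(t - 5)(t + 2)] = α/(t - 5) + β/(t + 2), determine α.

Cover-up at t = 5: α = 1/(5 + 2) = 1/7


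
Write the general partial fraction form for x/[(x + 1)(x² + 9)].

Linear + irreducible quadratic: α/(x + 1) + (βx + γ)/(x² + 9)


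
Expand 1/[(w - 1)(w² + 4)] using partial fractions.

Cover-up at w = 1: α = 1/(1² + 4) = 1/5. Then β = -α = -1/5, γ = -α·(0 + 1) = -1/5
Result: (1/5)/(w - 1) - ((1/5)w + 1/5)/(w² + 4)


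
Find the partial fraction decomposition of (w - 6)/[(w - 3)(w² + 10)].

At w=3: P = (1·3 - 6)/(3² + 10) = -3/19. Q = -P = 3/19, R = 1 - 3·P = 28/19
Result: (-3/19)/(w - 3) + ((3/19)w + 28/19)/(w² + 10)


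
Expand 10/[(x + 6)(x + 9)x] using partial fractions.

Using cover-up method: α = -5/9, β = 10/27, γ = 5/27
Result: (-5/9)/(x + 6) + (10/27)/(x + 9) + (5/27)/x


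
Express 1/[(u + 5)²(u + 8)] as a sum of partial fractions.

Cover-up at u=-8: γ = 1/(-8 + 5)² = 1/9. Cover-up at u=-5: β = 1/(-5 + 8) = 1/3. Comparing u² coeff: α = -γ = -1/9
Result: (-1/9)/(u + 5) + (1/3)/(u + 5)² + (1/9)/(u + 8)


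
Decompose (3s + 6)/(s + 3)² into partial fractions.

(3s + 6) = P(s + 3) + Q. At s = -3: Q = 3·(-3) + 6 = -3. Coeff of s: P = 3
Result: 3/(s + 3) - 3/(s + 3)²


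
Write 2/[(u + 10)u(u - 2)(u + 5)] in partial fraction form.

Using Heaviside cover-up: (-1/300)/(u + 10) - (1/50)/u + (1/84)/(u - 2) + (2/175)/(u + 5)


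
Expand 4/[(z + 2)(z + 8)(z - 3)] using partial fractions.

Using cover-up method: α = -2/15, β = 2/33, γ = 4/55
Result: (-2/15)/(z + 2) + (2/33)/(z + 8) + (4/55)/(z - 3)


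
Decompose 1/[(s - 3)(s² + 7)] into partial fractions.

Cover-up at s = 3: α = 1/(3² + 7) = 1/16. Then β = -α = -1/16, γ = -α·(0 + 3) = -3/16
Result: (1/16)/(s - 3) - ((1/16)s + 3/16)/(s² + 7)


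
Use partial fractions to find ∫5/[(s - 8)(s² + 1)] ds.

Cover-up at s=8: α = 5/(8²+1) = 1/13. Coeff matching: β = -1/13, γ = -8/13. Decomposition: (1/13)/(s - 8) - ((1/13)s + 8/13)/(s² + 1). Integrate: linear → ln, quadratic → (1/2)ln + arctan: (1/13) ln|(s - 8)| - (1/26) ln(s² + 1) - (8/13) arctan(s) + C


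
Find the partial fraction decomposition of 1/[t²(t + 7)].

Cover-up at t=-7: C = 1/(-7 - 0)² = 1/49. Cover-up at t=0: B = 1/(0 + 7) = 1/7. Comparing t² coeff: A = -C = -1/49
Result: (-1/49)/t + (1/7)/t² + (1/49)/(t + 7)


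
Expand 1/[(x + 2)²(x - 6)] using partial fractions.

Cover-up at x=6: R = 1/(6 + 2)² = 1/64. Cover-up at x=-2: Q = 1/(-2 - 6) = -1/8. Comparing x² coeff: P = -R = -1/64
Result: (-1/64)/(x + 2) - (1/8)/(x + 2)² + (1/64)/(x - 6)


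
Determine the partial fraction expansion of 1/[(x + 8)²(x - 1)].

Cover-up at x=1: γ = 1/(1 + 8)² = 1/81. Cover-up at x=-8: β = 1/(-8 - 1) = -1/9. Comparing x² coeff: α = -γ = -1/81
Result: (-1/81)/(x + 8) - (1/9)/(x + 8)² + (1/81)/(x - 1)


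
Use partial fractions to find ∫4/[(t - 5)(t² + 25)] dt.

Cover-up at t=5: α = 4/(5²+25) = 2/25. Coeff matching: β = -2/25, γ = -2/5. Decomposition: (2/25)/(t - 5) - ((2/25)t + 2/5)/(t² + 25). Integrate: linear → ln, quadratic → (1/2)ln + arctan: (2/25) ln|(t - 5)| - (1/25) ln(t² + 25) - (2/25) arctan(t/5) + C


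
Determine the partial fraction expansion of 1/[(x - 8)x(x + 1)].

Using cover-up method: P = 1/72, Q = -1/8, R = 1/9
Result: (1/72)/(x - 8) - (1/8)/x + (1/9)/(x + 1)


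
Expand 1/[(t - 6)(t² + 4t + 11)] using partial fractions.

Cover-up at t = 6: A = 1/(6² + 4·6 + 11) = 1/71. Then B = -A = -1/71, C = -A·(4 + 6) = -10/71
Result: (1/71)/(t - 6) - ((1/71)t + 10/71)/(t² + 4t + 11)


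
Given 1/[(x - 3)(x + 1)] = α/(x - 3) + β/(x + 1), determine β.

Cover-up at x = -1: β = 1/(-1 - 3) = -1/4


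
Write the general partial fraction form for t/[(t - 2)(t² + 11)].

Linear + irreducible quadratic: A/(t - 2) + (Bt + C)/(t² + 11)


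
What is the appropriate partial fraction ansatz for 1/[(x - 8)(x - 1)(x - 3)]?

Three distinct linear factors: α/(x - 8) + β/(x - 1) + γ/(x - 3)


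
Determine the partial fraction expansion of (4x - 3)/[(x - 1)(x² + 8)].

At x=1: P = (4·1 - 3)/(1² + 8) = 1/9. Q = -P = -1/9, R = 4 - 1·P = 35/9
Result: (1/9)/(x - 1) - ((1/9)x - 35/9)/(x² + 8)


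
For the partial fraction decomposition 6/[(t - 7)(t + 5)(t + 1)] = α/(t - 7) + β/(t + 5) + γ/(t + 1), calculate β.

Cover-up at t = -5: β = 6/[(-5 - 7)(-5 + 1)] = 6/[(-12)(-4)] = 6/48 = 1/8


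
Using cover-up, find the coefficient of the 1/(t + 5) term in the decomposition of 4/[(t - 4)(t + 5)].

Cover (t + 5), set t=-5: 4/((t - 4) at t=-5) = 4/(-9) = -4/9


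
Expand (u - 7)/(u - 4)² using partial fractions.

(u - 7) = α(u - 4) + β. At u = 4: β = 1·4 - 7 = -3. Coeff of u: α = 1
Result: 1/(u - 4) - 3/(u - 4)²


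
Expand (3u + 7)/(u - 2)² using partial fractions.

(3u + 7) = P(u - 2) + Q. At u = 2: Q = 3·2 + 7 = 13. Coeff of u: P = 3
Result: 3/(u - 2) + 13/(u - 2)²


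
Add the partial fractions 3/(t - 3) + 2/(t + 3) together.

Common denominator (t - 3)(t + 3). Numerator: 3(t + 3) + 2(t - 3) = (3t + 9) + (2t - 6) = 5t + 3
Result: (5t + 3)/[(t - 3)(t + 3)]


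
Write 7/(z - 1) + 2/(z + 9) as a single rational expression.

Common denominator (z - 1)(z + 9). Numerator: 7(z + 9) + 2(z - 1) = (7z + 63) + (2z - 2) = 9z + 61
Result: (9z + 61)/[(z - 1)(z + 9)]


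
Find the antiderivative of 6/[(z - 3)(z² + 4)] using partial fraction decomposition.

Cover-up at z=3: α = 6/(3²+4) = 6/13. Coeff matching: β = -6/13, γ = -18/13. Decomposition: (6/13)/(z - 3) - ((6/13)z + 18/13)/(z² + 4). Integrate: linear → ln, quadratic → (1/2)ln + arctan: (6/13) ln|(z - 3)| - (3/13) ln(z² + 4) - (9/13) arctan(z/2) + C


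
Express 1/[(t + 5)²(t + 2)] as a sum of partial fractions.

Cover-up at t=-2: C = 1/(-2 + 5)² = 1/9. Cover-up at t=-5: B = 1/(-5 + 2) = -1/3. Comparing t² coeff: A = -C = -1/9
Result: (-1/9)/(t + 5) - (1/3)/(t + 5)² + (1/9)/(t + 2)


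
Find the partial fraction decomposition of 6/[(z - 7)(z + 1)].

6/(z - 7)(z + 1) = A/(z - 7) + B/(z + 1). A = 6/(7 + 1) = 3/4, B = 6/(-1 - 7) = -3/4
Result: (3/4)/(z - 7) - (3/4)/(z + 1)


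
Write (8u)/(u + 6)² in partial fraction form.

(8u) = A(u + 6) + B. At u = -6: B = 8·(-6) + 0 = -48. Coeff of u: A = 8
Result: 8/(u + 6) - 48/(u + 6)²


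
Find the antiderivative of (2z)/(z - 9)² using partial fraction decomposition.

Decompose: P = 2, Q = 2·9 + 0 = 18, so (2z)/(z - 9)² = 2/(z - 9) + 18/(z - 9)². Integrate: ∫ P/(z - 9) dz = 2 ln|(z - 9)|; ∫ Q/(z - 9)² dz = -18/(z - 9). Sum: 2 ln|(z - 9)| - 18/(z - 9) + C


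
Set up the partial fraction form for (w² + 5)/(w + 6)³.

Repeated linear factor (power 3): P/(w + 6) + Q/(w + 6)² + R/(w + 6)³


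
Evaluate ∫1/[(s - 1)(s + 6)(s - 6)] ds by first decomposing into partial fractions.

Cover-up: P = -1/35, Q = 1/84, R = 1/60. Decomposition: (-1/35)/(s - 1) + (1/84)/(s + 6) + (1/60)/(s - 6). Integrate each term: (-1/35) ln|(s - 1)| + (1/84) ln|(s + 6)| + (1/60) ln|(s - 6)| + C


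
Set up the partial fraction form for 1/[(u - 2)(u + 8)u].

Three distinct linear factors: α/(u - 2) + β/(u + 8) + γ/u


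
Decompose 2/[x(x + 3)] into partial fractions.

2/x(x + 3) = P/x + Q/(x + 3). P = 2/(0 + 3) = 2/3, Q = 2/(-3 - 0) = -2/3
Result: (2/3)/x - (2/3)/(x + 3)


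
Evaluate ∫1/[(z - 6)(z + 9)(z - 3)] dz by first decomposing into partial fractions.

Cover-up: A = 1/45, B = 1/180, C = -1/36. Decomposition: (1/45)/(z - 6) + (1/180)/(z + 9) - (1/36)/(z - 3). Integrate each term: (1/45) ln|(z - 6)| + (1/180) ln|(z + 9)| - (1/36) ln|(z - 3)| + C


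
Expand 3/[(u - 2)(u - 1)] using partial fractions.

3/(u - 2)(u - 1) = A/(u - 2) + B/(u - 1). A = 3/(2 - 1) = 3, B = 3/(1 - 2) = -3
Result: 3/(u - 2) - 3/(u - 1)


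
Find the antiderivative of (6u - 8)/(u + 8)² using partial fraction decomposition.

Decompose: P = 6, Q = 6·(-8) - 8 = -56, so (6u - 8)/(u + 8)² = 6/(u + 8) - 56/(u + 8)². Integrate: ∫ P/(u + 8) du = 6 ln|(u + 8)|; ∫ Q/(u + 8)² du = 56/(u + 8). Sum: 6 ln|(u + 8)| + 56/(u + 8) + C


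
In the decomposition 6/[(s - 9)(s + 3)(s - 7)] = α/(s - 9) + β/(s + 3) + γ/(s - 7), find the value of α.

Cover-up at s = 9: α = 6/[(9 + 3)(9 - 7)] = 6/[(12)(2)] = 6/24 = 1/4


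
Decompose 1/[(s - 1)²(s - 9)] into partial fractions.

Cover-up at s=9: R = 1/(9 - 1)² = 1/64. Cover-up at s=1: Q = 1/(1 - 9) = -1/8. Comparing s² coeff: P = -R = -1/64
Result: (-1/64)/(s - 1) - (1/8)/(s - 1)² + (1/64)/(s - 9)


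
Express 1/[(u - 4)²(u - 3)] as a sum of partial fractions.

Cover-up at u=3: C = 1/(3 - 4)² = 1. Cover-up at u=4: B = 1/(4 - 3) = 1. Comparing u² coeff: A = -C = -1
Result: -1/(u - 4) + 1/(u - 4)² + 1/(u - 3)


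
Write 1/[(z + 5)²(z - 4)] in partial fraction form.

Cover-up at z=4: γ = 1/(4 + 5)² = 1/81. Cover-up at z=-5: β = 1/(-5 - 4) = -1/9. Comparing z² coeff: α = -γ = -1/81
Result: (-1/81)/(z + 5) - (1/9)/(z + 5)² + (1/81)/(z - 4)


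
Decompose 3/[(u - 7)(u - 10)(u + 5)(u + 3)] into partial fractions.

Using Heaviside cover-up: (-1/120)/(u - 7) + (1/195)/(u - 10) - (1/120)/(u + 5) + (3/260)/(u + 3)


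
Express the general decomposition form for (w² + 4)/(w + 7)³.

Repeated linear factor (power 3): P/(w + 7) + Q/(w + 7)² + R/(w + 7)³


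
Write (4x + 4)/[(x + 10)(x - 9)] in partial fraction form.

At x=-10: A = (4·(-10) + 4)/(-10 - 9) = 36/19. At x=9: B = (4·9 + 4)/(9 + 10) = 40/19
Result: (36/19)/(x + 10) + (40/19)/(x - 9)


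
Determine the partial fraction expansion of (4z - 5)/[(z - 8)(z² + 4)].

At z=8: P = (4·8 - 5)/(8² + 4) = 27/68. Q = -P = -27/68, R = 4 - 8·P = 14/17
Result: (27/68)/(z - 8) - ((27/68)z - 14/17)/(z² + 4)


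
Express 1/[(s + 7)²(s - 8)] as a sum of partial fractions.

Cover-up at s=8: γ = 1/(8 + 7)² = 1/225. Cover-up at s=-7: β = 1/(-7 - 8) = -1/15. Comparing s² coeff: α = -γ = -1/225
Result: (-1/225)/(s + 7) - (1/15)/(s + 7)² + (1/225)/(s - 8)


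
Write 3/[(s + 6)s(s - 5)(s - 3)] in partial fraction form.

Using Heaviside cover-up: (-1/198)/(s + 6) + (1/30)/s + (3/110)/(s - 5) - (1/18)/(s - 3)


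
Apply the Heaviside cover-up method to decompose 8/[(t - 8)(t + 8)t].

Cover (t - 8), t=8: P = 8/[(8 + 8)(8 - 0)] = 1/16. Cover (t + 8), t=-8: Q = 8/[(-8 - 8)(-8 - 0)] = 1/16. Cover t, t=0: R = 8/[(0 - 8)(0 + 8)] = -1/8.
Result: (1/16)/(t - 8) + (1/16)/(t + 8) - (1/8)/t


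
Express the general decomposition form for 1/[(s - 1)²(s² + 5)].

Repeated linear + quadratic: α/(s - 1) + β/(s - 1)² + (γs + δ)/(s² + 5)


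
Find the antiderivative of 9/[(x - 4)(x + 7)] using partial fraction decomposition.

Decompose: 9/[(x - 4)(x + 7)] = (9/11)/(x - 4) - (9/11)/(x + 7). Integrate each term: (9/11) ln|(x - 4)| - (9/11) ln|(x + 7)| + C


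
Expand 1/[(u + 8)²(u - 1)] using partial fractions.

Cover-up at u=1: γ = 1/(1 + 8)² = 1/81. Cover-up at u=-8: β = 1/(-8 - 1) = -1/9. Comparing u² coeff: α = -γ = -1/81
Result: (-1/81)/(u + 8) - (1/9)/(u + 8)² + (1/81)/(u - 1)


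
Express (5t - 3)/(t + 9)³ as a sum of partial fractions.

(5t - 3) = α(t + 9)² + β(t + 9) + γ. At t = -9: γ = 5·(-9) - 3 = -48. Coefficients: α = 0, β = 5
Result: 5/(t + 9)² - 48/(t + 9)³


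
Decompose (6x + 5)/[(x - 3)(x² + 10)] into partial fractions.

At x=3: P = (6·3 + 5)/(3² + 10) = 23/19. Q = -P = -23/19, R = 6 - 3·P = 45/19
Result: (23/19)/(x - 3) - ((23/19)x - 45/19)/(x² + 10)


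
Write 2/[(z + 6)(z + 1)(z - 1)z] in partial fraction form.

Using Heaviside cover-up: (-1/105)/(z + 6) + (1/5)/(z + 1) + (1/7)/(z - 1) - (1/3)/z


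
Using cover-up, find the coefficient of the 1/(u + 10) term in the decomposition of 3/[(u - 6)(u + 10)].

Cover (u + 10), set u=-10: 3/((u - 6) at u=-10) = 3/(-16) = -3/16


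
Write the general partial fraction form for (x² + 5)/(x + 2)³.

Repeated linear factor (power 3): A/(x + 2) + B/(x + 2)² + C/(x + 2)³


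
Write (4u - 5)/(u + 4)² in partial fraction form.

(4u - 5) = A(u + 4) + B. At u = -4: B = 4·(-4) - 5 = -21. Coeff of u: A = 4
Result: 4/(u + 4) - 21/(u + 4)²


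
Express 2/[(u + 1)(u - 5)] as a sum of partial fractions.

2/(u + 1)(u - 5) = P/(u + 1) + Q/(u - 5). P = 2/(-1 - 5) = -1/3, Q = 2/(5 + 1) = 1/3
Result: (-1/3)/(u + 1) + (1/3)/(u - 5)


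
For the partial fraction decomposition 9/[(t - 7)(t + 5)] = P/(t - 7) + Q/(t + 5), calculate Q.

Cover-up at t = -5: Q = 9/(-5 - 7) = -9/12 = -3/4


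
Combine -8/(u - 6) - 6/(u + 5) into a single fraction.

Common denominator (u - 6)(u + 5). Numerator: -8(u + 5) - 6(u - 6) = (-8u - 40) - (6u - 36) = -14u - 4
Result: (-14u - 4)/[(u - 6)(u + 5)]


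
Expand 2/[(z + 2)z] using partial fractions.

2/(z + 2)z = A/(z + 2) + B/z. A = 2/(-2 - 0) = -1, B = 2/(0 + 2) = 1
Result: -1/(z + 2) + 1/z


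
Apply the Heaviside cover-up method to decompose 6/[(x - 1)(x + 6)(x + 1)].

Cover (x - 1), x=1: A = 6/[(1 + 6)(1 + 1)] = 3/7. Cover (x + 6), x=-6: B = 6/[(-6 - 1)(-6 + 1)] = 6/35. Cover (x + 1), x=-1: C = 6/[(-1 - 1)(-1 + 6)] = -3/5.
Result: (3/7)/(x - 1) + (6/35)/(x + 6) - (3/5)/(x + 1)


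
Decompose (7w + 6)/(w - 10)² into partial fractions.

(7w + 6) = P(w - 10) + Q. At w = 10: Q = 7·10 + 6 = 76. Coeff of w: P = 7
Result: 7/(w - 10) + 76/(w - 10)²


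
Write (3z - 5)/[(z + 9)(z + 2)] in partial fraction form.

At z=-9: P = (3·(-9) - 5)/(-9 + 2) = 32/7. At z=-2: Q = (3·(-2) - 5)/(-2 + 9) = -11/7
Result: (32/7)/(z + 9) - (11/7)/(z + 2)


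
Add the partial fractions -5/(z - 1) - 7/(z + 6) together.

Common denominator (z - 1)(z + 6). Numerator: -5(z + 6) - 7(z - 1) = (-5z - 30) - (7z - 7) = -12z - 23
Result: (-12z - 23)/[(z - 1)(z + 6)]


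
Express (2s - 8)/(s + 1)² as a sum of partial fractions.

(2s - 8) = α(s + 1) + β. At s = -1: β = 2·(-1) - 8 = -10. Coeff of s: α = 2
Result: 2/(s + 1) - 10/(s + 1)²


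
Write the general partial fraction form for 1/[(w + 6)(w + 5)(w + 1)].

Three distinct linear factors: P/(w + 6) + Q/(w + 5) + R/(w + 1)


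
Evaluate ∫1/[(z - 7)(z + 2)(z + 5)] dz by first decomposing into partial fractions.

Cover-up: α = 1/108, β = -1/27, γ = 1/36. Decomposition: (1/108)/(z - 7) - (1/27)/(z + 2) + (1/36)/(z + 5). Integrate each term: (1/108) ln|(z - 7)| - (1/27) ln|(z + 2)| + (1/36) ln|(z + 5)| + C


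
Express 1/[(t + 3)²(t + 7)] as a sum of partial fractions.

Cover-up at t=-7: C = 1/(-7 + 3)² = 1/16. Cover-up at t=-3: B = 1/(-3 + 7) = 1/4. Comparing t² coeff: A = -C = -1/16
Result: (-1/16)/(t + 3) + (1/4)/(t + 3)² + (1/16)/(t + 7)


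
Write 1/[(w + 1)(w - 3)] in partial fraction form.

1/(w + 1)(w - 3) = P/(w + 1) + Q/(w - 3). P = 1/(-1 - 3) = -1/4, Q = 1/(3 + 1) = 1/4
Result: (-1/4)/(w + 1) + (1/4)/(w - 3)


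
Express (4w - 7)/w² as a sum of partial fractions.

(4w - 7) = Pw + Q. At w = 0: Q = 4·0 - 7 = -7. Coeff of w: P = 4
Result: 4/w - 7/w²


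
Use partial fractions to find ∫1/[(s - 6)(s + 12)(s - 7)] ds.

Cover-up: P = -1/18, Q = 1/342, R = 1/19. Decomposition: (-1/18)/(s - 6) + (1/342)/(s + 12) + (1/19)/(s - 7). Integrate each term: (-1/18) ln|(s - 6)| + (1/342) ln|(s + 12)| + (1/19) ln|(s - 7)| + C


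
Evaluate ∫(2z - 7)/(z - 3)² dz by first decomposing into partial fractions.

Decompose: A = 2, B = 2·3 - 7 = -1, so (2z - 7)/(z - 3)² = 2/(z - 3) - 1/(z - 3)². Integrate: ∫ A/(z - 3) dz = 2 ln|(z - 3)|; ∫ B/(z - 3)² dz = 1/(z - 3). Sum: 2 ln|(z - 3)| + 1/(z - 3) + C


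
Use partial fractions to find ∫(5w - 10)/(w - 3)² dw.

Decompose: α = 5, β = 5·3 - 10 = 5, so (5w - 10)/(w - 3)² = 5/(w - 3) + 5/(w - 3)². Integrate: ∫ α/(w - 3) dw = 5 ln|(w - 3)|; ∫ β/(w - 3)² dw = -5/(w - 3). Sum: 5 ln|(w - 3)| - 5/(w - 3) + C


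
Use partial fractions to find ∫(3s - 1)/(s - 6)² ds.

Decompose: α = 3, β = 3·6 - 1 = 17, so (3s - 1)/(s - 6)² = 3/(s - 6) + 17/(s - 6)². Integrate: ∫ α/(s - 6) ds = 3 ln|(s - 6)|; ∫ β/(s - 6)² ds = -17/(s - 6). Sum: 3 ln|(s - 6)| - 17/(s - 6) + C


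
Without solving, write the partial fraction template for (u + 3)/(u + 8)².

Repeated linear factor: α/(u + 8) + β/(u + 8)²


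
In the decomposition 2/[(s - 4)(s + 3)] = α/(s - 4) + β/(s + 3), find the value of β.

Cover-up at s = -3: β = 2/(-3 - 4) = -2/7


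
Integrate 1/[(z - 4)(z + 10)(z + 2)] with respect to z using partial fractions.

Cover-up: α = 1/84, β = 1/112, γ = -1/48. Decomposition: (1/84)/(z - 4) + (1/112)/(z + 10) - (1/48)/(z + 2). Integrate each term: (1/84) ln|(z - 4)| + (1/112) ln|(z + 10)| - (1/48) ln|(z + 2)| + C


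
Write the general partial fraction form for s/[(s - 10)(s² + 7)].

Linear + irreducible quadratic: A/(s - 10) + (Bs + C)/(s² + 7)


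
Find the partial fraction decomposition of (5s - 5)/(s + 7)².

(5s - 5) = α(s + 7) + β. At s = -7: β = 5·(-7) - 5 = -40. Coeff of s: α = 5
Result: 5/(s + 7) - 40/(s + 7)²


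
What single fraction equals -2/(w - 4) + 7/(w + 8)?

Common denominator (w - 4)(w + 8). Numerator: -2(w + 8) + 7(w - 4) = (-2w - 16) + (7w - 28) = 5w - 44
Result: (5w - 44)/[(w - 4)(w + 8)]


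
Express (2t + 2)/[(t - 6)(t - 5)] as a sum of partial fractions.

At t=6: A = (2·6 + 2)/(6 - 5) = 14. At t=5: B = (2·5 + 2)/(5 - 6) = -12
Result: 14/(t - 6) - 12/(t - 5)


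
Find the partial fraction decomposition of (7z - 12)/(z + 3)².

(7z - 12) = A(z + 3) + B. At z = -3: B = 7·(-3) - 12 = -33. Coeff of z: A = 7
Result: 7/(z + 3) - 33/(z + 3)²


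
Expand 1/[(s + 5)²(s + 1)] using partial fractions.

Cover-up at s=-1: C = 1/(-1 + 5)² = 1/16. Cover-up at s=-5: B = 1/(-5 + 1) = -1/4. Comparing s² coeff: A = -C = -1/16
Result: (-1/16)/(s + 5) - (1/4)/(s + 5)² + (1/16)/(s + 1)


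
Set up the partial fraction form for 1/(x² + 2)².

Repeated quadratic factor: (αx + β)/(x² + 2) + (γx + δ)/(x² + 2)²


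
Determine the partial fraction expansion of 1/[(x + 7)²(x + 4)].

Cover-up at x=-4: C = 1/(-4 + 7)² = 1/9. Cover-up at x=-7: B = 1/(-7 + 4) = -1/3. Comparing x² coeff: A = -C = -1/9
Result: (-1/9)/(x + 7) - (1/3)/(x + 7)² + (1/9)/(x + 4)


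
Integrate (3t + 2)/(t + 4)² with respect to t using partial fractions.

Decompose: A = 3, B = 3·(-4) + 2 = -10, so (3t + 2)/(t + 4)² = 3/(t + 4) - 10/(t + 4)². Integrate: ∫ A/(t + 4) dt = 3 ln|(t + 4)|; ∫ B/(t + 4)² dt = 10/(t + 4). Sum: 3 ln|(t + 4)| + 10/(t + 4) + C


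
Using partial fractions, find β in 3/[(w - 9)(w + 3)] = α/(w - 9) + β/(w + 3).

Cover-up at w = -3: β = 3/(-3 - 9) = -3/12 = -1/4


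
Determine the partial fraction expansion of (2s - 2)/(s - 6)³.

(2s - 2) = P(s - 6)² + Q(s - 6) + R. At s = 6: R = 2·6 - 2 = 10. Coefficients: P = 0, Q = 2
Result: 2/(s - 6)² + 10/(s - 6)³


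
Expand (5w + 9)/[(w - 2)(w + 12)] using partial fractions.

At w=2: P = (5·2 + 9)/(2 + 12) = 19/14. At w=-12: Q = (5·(-12) + 9)/(-12 - 2) = 51/14
Result: (19/14)/(w - 2) + (51/14)/(w + 12)


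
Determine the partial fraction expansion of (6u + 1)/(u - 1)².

(6u + 1) = α(u - 1) + β. At u = 1: β = 6·1 + 1 = 7. Coeff of u: α = 6
Result: 6/(u - 1) + 7/(u - 1)²


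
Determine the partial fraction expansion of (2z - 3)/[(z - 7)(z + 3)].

At z=7: α = (2·7 - 3)/(7 + 3) = 11/10. At z=-3: β = (2·(-3) - 3)/(-3 - 7) = 9/10
Result: (11/10)/(z - 7) + (9/10)/(z + 3)


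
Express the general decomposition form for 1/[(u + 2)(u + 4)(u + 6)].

Three distinct linear factors: P/(u + 2) + Q/(u + 4) + R/(u + 6)


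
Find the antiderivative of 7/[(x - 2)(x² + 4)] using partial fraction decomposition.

Cover-up at x=2: α = 7/(2²+4) = 7/8. Coeff matching: β = -7/8, γ = -7/4. Decomposition: (7/8)/(x - 2) - ((7/8)x + 7/4)/(x² + 4). Integrate: linear → ln, quadratic → (1/2)ln + arctan: (7/8) ln|(x - 2)| - (7/16) ln(x² + 4) - (7/8) arctan(x/2) + C


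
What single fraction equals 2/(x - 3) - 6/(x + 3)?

Common denominator (x - 3)(x + 3). Numerator: 2(x + 3) - 6(x - 3) = (2x + 6) - (6x - 18) = -4x + 24
Result: (-4x + 24)/[(x - 3)(x + 3)]


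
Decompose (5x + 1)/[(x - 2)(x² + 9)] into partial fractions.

At x=2: A = (5·2 + 1)/(2² + 9) = 11/13. B = -A = -11/13, C = 5 - 2·A = 43/13
Result: (11/13)/(x - 2) - ((11/13)x - 43/13)/(x² + 9)


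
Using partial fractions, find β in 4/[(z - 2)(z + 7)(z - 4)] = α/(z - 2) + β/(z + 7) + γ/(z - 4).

Cover-up at z = -7: β = 4/[(-7 - 2)(-7 - 4)] = 4/[(-9)(-11)] = 4/99


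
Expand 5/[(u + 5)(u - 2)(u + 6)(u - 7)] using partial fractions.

Using Heaviside cover-up: (5/84)/(u + 5) - (1/56)/(u - 2) - (5/104)/(u + 6) + (1/156)/(u - 7)


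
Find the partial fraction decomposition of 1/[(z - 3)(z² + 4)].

Cover-up at z = 3: P = 1/(3² + 4) = 1/13. Then Q = -P = -1/13, R = -P·(0 + 3) = -3/13
Result: (1/13)/(z - 3) - ((1/13)z + 3/13)/(z² + 4)


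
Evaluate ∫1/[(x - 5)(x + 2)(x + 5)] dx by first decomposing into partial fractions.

Cover-up: P = 1/70, Q = -1/21, R = 1/30. Decomposition: (1/70)/(x - 5) - (1/21)/(x + 2) + (1/30)/(x + 5). Integrate each term: (1/70) ln|(x - 5)| - (1/21) ln|(x + 2)| + (1/30) ln|(x + 5)| + C


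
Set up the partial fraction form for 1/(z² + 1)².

Repeated quadratic factor: (Az + B)/(z² + 1) + (Cz + D)/(z² + 1)²


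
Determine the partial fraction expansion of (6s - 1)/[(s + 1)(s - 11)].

At s=-1: α = (6·(-1) - 1)/(-1 - 11) = 7/12. At s=11: β = (6·11 - 1)/(11 + 1) = 65/12
Result: (7/12)/(s + 1) + (65/12)/(s - 11)


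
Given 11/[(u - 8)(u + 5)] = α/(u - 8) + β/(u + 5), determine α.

Cover-up at u = 8: α = 11/(8 + 5) = 11/13


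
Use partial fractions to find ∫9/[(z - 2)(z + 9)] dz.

Decompose: 9/[(z - 2)(z + 9)] = (9/11)/(z - 2) - (9/11)/(z + 9). Integrate each term: (9/11) ln|(z - 2)| - (9/11) ln|(z + 9)| + C


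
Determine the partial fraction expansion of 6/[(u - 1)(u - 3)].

6/(u - 1)(u - 3) = A/(u - 1) + B/(u - 3). A = 6/(1 - 3) = -3, B = 6/(3 - 1) = 3
Result: -3/(u - 1) + 3/(u - 3)


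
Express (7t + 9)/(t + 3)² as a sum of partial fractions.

(7t + 9) = α(t + 3) + β. At t = -3: β = 7·(-3) + 9 = -12. Coeff of t: α = 7
Result: 7/(t + 3) - 12/(t + 3)²


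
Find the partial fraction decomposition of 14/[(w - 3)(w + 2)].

14/(w - 3)(w + 2) = P/(w - 3) + Q/(w + 2). P = 14/(3 + 2) = 14/5, Q = 14/(-2 - 3) = -14/5
Result: (14/5)/(w - 3) - (14/5)/(w + 2)


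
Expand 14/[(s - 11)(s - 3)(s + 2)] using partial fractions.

Using cover-up method: α = 7/52, β = -7/20, γ = 14/65
Result: (7/52)/(s - 11) - (7/20)/(s - 3) + (14/65)/(s + 2)


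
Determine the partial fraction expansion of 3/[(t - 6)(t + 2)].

3/(t - 6)(t + 2) = A/(t - 6) + B/(t + 2). A = 3/(6 + 2) = 3/8, B = 3/(-2 - 6) = -3/8
Result: (3/8)/(t - 6) - (3/8)/(t + 2)


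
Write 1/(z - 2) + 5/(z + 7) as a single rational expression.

Common denominator (z - 2)(z + 7). Numerator: 1(z + 7) + 5(z - 2) = (z + 7) + (5z - 10) = 6z - 3
Result: (6z - 3)/[(z - 2)(z + 7)]


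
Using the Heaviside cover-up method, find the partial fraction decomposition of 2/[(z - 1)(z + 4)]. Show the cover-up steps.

Cover (z - 1): set z=1, get A = 2/(1 + 4) = 2/5. Cover (z + 4): set z=-4, get B = 2/(-4 - 1) = -2/5.
Result: (2/5)/(z - 1) - (2/5)/(z + 4)


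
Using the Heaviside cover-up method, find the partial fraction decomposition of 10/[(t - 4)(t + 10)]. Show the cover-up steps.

Cover (t - 4): set t=4, get α = 10/(4 + 10) = 5/7. Cover (t + 10): set t=-10, get β = 10/(-10 - 4) = -5/7.
Result: (5/7)/(t - 4) - (5/7)/(t + 10)


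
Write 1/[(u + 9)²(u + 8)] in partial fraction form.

Cover-up at u=-8: R = 1/(-8 + 9)² = 1. Cover-up at u=-9: Q = 1/(-9 + 8) = -1. Comparing u² coeff: P = -R = -1
Result: -1/(u + 9) - 1/(u + 9)² + 1/(u + 8)


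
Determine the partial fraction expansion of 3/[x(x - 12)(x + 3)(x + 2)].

Using Heaviside cover-up: (-1/24)/x + (1/840)/(x - 12) - (1/15)/(x + 3) + (3/28)/(x + 2)


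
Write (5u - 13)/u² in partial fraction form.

(5u - 13) = αu + β. At u = 0: β = 5·0 - 13 = -13. Coeff of u: α = 5
Result: 5/u - 13/u²


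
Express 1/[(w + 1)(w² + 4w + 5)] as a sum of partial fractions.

Cover-up at w = -1: P = 1/((-1)² + 4·(-1) + 5) = 1/2. Then Q = -P = -1/2, R = -P·(4 - 1) = -3/2
Result: (1/2)/(w + 1) - ((1/2)w + 3/2)/(w² + 4w + 5)


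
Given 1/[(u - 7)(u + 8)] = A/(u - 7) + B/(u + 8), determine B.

Cover-up at u = -8: B = 1/(-8 - 7) = -1/15


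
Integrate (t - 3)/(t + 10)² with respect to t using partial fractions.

Decompose: α = 1, β = 1·(-10) - 3 = -13, so (t - 3)/(t + 10)² = 1/(t + 10) - 13/(t + 10)². Integrate: ∫ α/(t + 10) dt = ln|(t + 10)|; ∫ β/(t + 10)² dt = 13/(t + 10). Sum: ln|(t + 10)| + 13/(t + 10) + C


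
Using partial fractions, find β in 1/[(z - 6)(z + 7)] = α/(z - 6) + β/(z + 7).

Cover-up at z = -7: β = 1/(-7 - 6) = -1/13


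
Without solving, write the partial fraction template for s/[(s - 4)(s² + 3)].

Linear + irreducible quadratic: A/(s - 4) + (Bs + C)/(s² + 3)


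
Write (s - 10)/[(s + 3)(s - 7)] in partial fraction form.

At s=-3: α = (1·(-3) - 10)/(-3 - 7) = 13/10. At s=7: β = (1·7 - 10)/(7 + 3) = -3/10
Result: (13/10)/(s + 3) - (3/10)/(s - 7)


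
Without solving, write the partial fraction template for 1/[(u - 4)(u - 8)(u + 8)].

Three distinct linear factors: P/(u - 4) + Q/(u - 8) + R/(u + 8)


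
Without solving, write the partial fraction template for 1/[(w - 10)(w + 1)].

Distinct linear factors: α/(w - 10) + β/(w + 1)


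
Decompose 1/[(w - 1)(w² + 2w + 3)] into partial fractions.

Cover-up at w = 1: α = 1/(1² + 2·1 + 3) = 1/6. Then β = -α = -1/6, γ = -α·(2 + 1) = -1/2
Result: (1/6)/(w - 1) - ((1/6)w + 1/2)/(w² + 2w + 3)


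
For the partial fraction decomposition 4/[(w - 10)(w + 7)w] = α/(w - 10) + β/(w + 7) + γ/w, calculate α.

Cover-up at w = 10: α = 4/[(10 + 7)(10 - 0)] = 4/[(17)(10)] = 4/170 = 2/85


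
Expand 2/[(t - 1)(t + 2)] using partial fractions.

2/(t - 1)(t + 2) = A/(t - 1) + B/(t + 2). A = 2/(1 + 2) = 2/3, B = 2/(-2 - 1) = -2/3
Result: (2/3)/(t - 1) - (2/3)/(t + 2)


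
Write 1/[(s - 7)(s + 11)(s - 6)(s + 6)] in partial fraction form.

Using Heaviside cover-up: (1/234)/(s - 7) - (1/1530)/(s + 11) - (1/204)/(s - 6) + (1/780)/(s + 6)


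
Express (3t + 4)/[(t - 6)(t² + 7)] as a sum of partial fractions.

At t=6: α = (3·6 + 4)/(6² + 7) = 22/43. β = -α = -22/43, γ = 3 - 6·α = -3/43
Result: (22/43)/(t - 6) - ((22/43)t + 3/43)/(t² + 7)


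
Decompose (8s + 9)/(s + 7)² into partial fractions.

(8s + 9) = A(s + 7) + B. At s = -7: B = 8·(-7) + 9 = -47. Coeff of s: A = 8
Result: 8/(s + 7) - 47/(s + 7)²


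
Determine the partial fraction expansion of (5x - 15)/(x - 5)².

(5x - 15) = A(x - 5) + B. At x = 5: B = 5·5 - 15 = 10. Coeff of x: A = 5
Result: 5/(x - 5) + 10/(x - 5)²


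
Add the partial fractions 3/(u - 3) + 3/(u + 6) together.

Common denominator (u - 3)(u + 6). Numerator: 3(u + 6) + 3(u - 3) = (3u + 18) + (3u - 9) = 6u + 9
Result: (6u + 9)/[(u - 3)(u + 6)]


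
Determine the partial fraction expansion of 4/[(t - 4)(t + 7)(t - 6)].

Using cover-up method: α = -2/11, β = 4/143, γ = 2/13
Result: (-2/11)/(t - 4) + (4/143)/(t + 7) + (2/13)/(t - 6)


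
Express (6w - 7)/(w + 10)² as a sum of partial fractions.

(6w - 7) = A(w + 10) + B. At w = -10: B = 6·(-10) - 7 = -67. Coeff of w: A = 6
Result: 6/(w + 10) - 67/(w + 10)²


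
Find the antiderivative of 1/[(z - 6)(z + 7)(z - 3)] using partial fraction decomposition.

Cover-up: P = 1/39, Q = 1/130, R = -1/30. Decomposition: (1/39)/(z - 6) + (1/130)/(z + 7) - (1/30)/(z - 3). Integrate each term: (1/39) ln|(z - 6)| + (1/130) ln|(z + 7)| - (1/30) ln|(z - 3)| + C


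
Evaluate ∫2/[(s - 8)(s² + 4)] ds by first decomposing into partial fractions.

Cover-up at s=8: P = 2/(8²+4) = 1/34. Coeff matching: Q = -1/34, R = -4/17. Decomposition: (1/34)/(s - 8) - ((1/34)s + 4/17)/(s² + 4). Integrate: linear → ln, quadratic → (1/2)ln + arctan: (1/34) ln|(s - 8)| - (1/68) ln(s² + 4) - (2/17) arctan(s/2) + C


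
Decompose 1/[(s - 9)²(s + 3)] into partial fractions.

Cover-up at s=-3: C = 1/(-3 - 9)² = 1/144. Cover-up at s=9: B = 1/(9 + 3) = 1/12. Comparing s² coeff: A = -C = -1/144
Result: (-1/144)/(s - 9) + (1/12)/(s - 9)² + (1/144)/(s + 3)


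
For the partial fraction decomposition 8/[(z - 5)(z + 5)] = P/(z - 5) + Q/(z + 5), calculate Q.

Cover-up at z = -5: Q = 8/(-5 - 5) = -8/10 = -4/5


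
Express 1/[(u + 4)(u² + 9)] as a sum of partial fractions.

Cover-up at u = -4: α = 1/((-4)² + 9) = 1/25. Then β = -α = -1/25, γ = -α·(0 - 4) = 4/25
Result: (1/25)/(u + 4) - ((1/25)u - 4/25)/(u² + 9)


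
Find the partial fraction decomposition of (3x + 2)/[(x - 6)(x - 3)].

At x=6: P = (3·6 + 2)/(6 - 3) = 20/3. At x=3: Q = (3·3 + 2)/(3 - 6) = -11/3
Result: (20/3)/(x - 6) - (11/3)/(x - 3)


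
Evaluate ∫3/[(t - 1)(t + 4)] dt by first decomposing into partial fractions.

Decompose: 3/[(t - 1)(t + 4)] = (3/5)/(t - 1) - (3/5)/(t + 4). Integrate each term: (3/5) ln|(t - 1)| - (3/5) ln|(t + 4)| + C


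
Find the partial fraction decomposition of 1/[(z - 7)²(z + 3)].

Cover-up at z=-3: R = 1/(-3 - 7)² = 1/100. Cover-up at z=7: Q = 1/(7 + 3) = 1/10. Comparing z² coeff: P = -R = -1/100
Result: (-1/100)/(z - 7) + (1/10)/(z - 7)² + (1/100)/(z + 3)


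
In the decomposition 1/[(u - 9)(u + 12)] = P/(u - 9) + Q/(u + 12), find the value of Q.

Cover-up at u = -12: Q = 1/(-12 - 9) = -1/21


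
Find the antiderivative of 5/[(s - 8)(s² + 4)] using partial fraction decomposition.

Cover-up at s=8: P = 5/(8²+4) = 5/68. Coeff matching: Q = -5/68, R = -10/17. Decomposition: (5/68)/(s - 8) - ((5/68)s + 10/17)/(s² + 4). Integrate: linear → ln, quadratic → (1/2)ln + arctan: (5/68) ln|(s - 8)| - (5/136) ln(s² + 4) - (5/17) arctan(s/2) + C


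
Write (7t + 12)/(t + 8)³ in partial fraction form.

(7t + 12) = α(t + 8)² + β(t + 8) + γ. At t = -8: γ = 7·(-8) + 12 = -44. Coefficients: α = 0, β = 7
Result: 7/(t + 8)² - 44/(t + 8)³


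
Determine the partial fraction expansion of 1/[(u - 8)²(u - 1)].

Cover-up at u=1: C = 1/(1 - 8)² = 1/49. Cover-up at u=8: B = 1/(8 - 1) = 1/7. Comparing u² coeff: A = -C = -1/49
Result: (-1/49)/(u - 8) + (1/7)/(u - 8)² + (1/49)/(u - 1)


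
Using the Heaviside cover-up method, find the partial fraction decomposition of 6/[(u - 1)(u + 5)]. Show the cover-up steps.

Cover (u - 1): set u=1, get α = 6/(1 + 5) = 1. Cover (u + 5): set u=-5, get β = 6/(-5 - 1) = -1.
Result: 1/(u - 1) - 1/(u + 5)


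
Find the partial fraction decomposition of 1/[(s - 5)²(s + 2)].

Cover-up at s=-2: R = 1/(-2 - 5)² = 1/49. Cover-up at s=5: Q = 1/(5 + 2) = 1/7. Comparing s² coeff: P = -R = -1/49
Result: (-1/49)/(s - 5) + (1/7)/(s - 5)² + (1/49)/(s + 2)


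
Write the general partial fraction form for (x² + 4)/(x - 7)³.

Repeated linear factor (power 3): α/(x - 7) + β/(x - 7)² + γ/(x - 7)³


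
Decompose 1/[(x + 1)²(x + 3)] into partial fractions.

Cover-up at x=-3: C = 1/(-3 + 1)² = 1/4. Cover-up at x=-1: B = 1/(-1 + 3) = 1/2. Comparing x² coeff: A = -C = -1/4
Result: (-1/4)/(x + 1) + (1/2)/(x + 1)² + (1/4)/(x + 3)


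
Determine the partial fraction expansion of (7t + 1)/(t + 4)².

(7t + 1) = A(t + 4) + B. At t = -4: B = 7·(-4) + 1 = -27. Coeff of t: A = 7
Result: 7/(t + 4) - 27/(t + 4)²


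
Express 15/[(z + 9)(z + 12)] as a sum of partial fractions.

15/(z + 9)(z + 12) = α/(z + 9) + β/(z + 12). α = 15/(-9 + 12) = 5, β = 15/(-12 + 9) = -5
Result: 5/(z + 9) - 5/(z + 12)


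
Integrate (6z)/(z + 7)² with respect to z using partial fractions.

Decompose: α = 6, β = 6·(-7) + 0 = -42, so (6z)/(z + 7)² = 6/(z + 7) - 42/(z + 7)². Integrate: ∫ α/(z + 7) dz = 6 ln|(z + 7)|; ∫ β/(z + 7)² dz = 42/(z + 7). Sum: 6 ln|(z + 7)| + 42/(z + 7) + C


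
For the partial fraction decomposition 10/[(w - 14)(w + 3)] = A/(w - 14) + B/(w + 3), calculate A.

Cover-up at w = 14: A = 10/(14 + 3) = 10/17


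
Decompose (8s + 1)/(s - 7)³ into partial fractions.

(8s + 1) = α(s - 7)² + β(s - 7) + γ. At s = 7: γ = 8·7 + 1 = 57. Coefficients: α = 0, β = 8
Result: 8/(s - 7)² + 57/(s - 7)³


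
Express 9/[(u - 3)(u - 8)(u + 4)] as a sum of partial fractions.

Using cover-up method: α = -9/35, β = 3/20, γ = 3/28
Result: (-9/35)/(u - 3) + (3/20)/(u - 8) + (3/28)/(u + 4)


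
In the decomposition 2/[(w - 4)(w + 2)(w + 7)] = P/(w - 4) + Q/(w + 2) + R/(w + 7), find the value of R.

Cover-up at w = -7: R = 2/[(-7 - 4)(-7 + 2)] = 2/[(-11)(-5)] = 2/55


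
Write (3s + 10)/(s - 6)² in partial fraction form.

(3s + 10) = P(s - 6) + Q. At s = 6: Q = 3·6 + 10 = 28. Coeff of s: P = 3
Result: 3/(s - 6) + 28/(s - 6)²


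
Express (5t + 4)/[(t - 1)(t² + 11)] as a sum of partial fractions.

At t=1: α = (5·1 + 4)/(1² + 11) = 3/4. β = -α = -3/4, γ = 5 - 1·α = 17/4
Result: (3/4)/(t - 1) - ((3/4)t - 17/4)/(t² + 11)


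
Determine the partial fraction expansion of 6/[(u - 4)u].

6/(u - 4)u = P/(u - 4) + Q/u. P = 6/(4 - 0) = 3/2, Q = 6/(0 - 4) = -3/2
Result: (3/2)/(u - 4) - (3/2)/u


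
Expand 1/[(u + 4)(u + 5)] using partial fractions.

1/(u + 4)(u + 5) = P/(u + 4) + Q/(u + 5). P = 1/(-4 + 5) = 1, Q = 1/(-5 + 4) = -1
Result: 1/(u + 4) - 1/(u + 5)


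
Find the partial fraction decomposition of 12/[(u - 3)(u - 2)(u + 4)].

Using cover-up method: A = 12/7, B = -2, C = 2/7
Result: (12/7)/(u - 3) - 2/(u - 2) + (2/7)/(u + 4)


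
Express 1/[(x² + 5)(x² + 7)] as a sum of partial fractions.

Coefficient matching gives α = γ = 0, β = 1/(7-5) = 1/2, δ = -β = -1/2
Result: (1/2)/(x² + 5) - (1/2)/(x² + 7)


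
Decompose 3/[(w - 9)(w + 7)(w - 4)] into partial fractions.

Using cover-up method: P = 3/80, Q = 3/176, R = -3/55
Result: (3/80)/(w - 9) + (3/176)/(w + 7) - (3/55)/(w - 4)


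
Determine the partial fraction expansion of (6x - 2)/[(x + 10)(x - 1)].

At x=-10: α = (6·(-10) - 2)/(-10 - 1) = 62/11. At x=1: β = (6·1 - 2)/(1 + 10) = 4/11
Result: (62/11)/(x + 10) + (4/11)/(x - 1)


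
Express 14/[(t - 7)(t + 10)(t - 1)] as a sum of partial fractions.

Using cover-up method: A = 7/51, B = 14/187, C = -7/33
Result: (7/51)/(t - 7) + (14/187)/(t + 10) - (7/33)/(t - 1)


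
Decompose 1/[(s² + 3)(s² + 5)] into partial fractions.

Coefficient matching gives α = γ = 0, β = 1/(5-3) = 1/2, δ = -β = -1/2
Result: (1/2)/(s² + 3) - (1/2)/(s² + 5)


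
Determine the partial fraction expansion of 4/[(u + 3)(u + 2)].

4/(u + 3)(u + 2) = α/(u + 3) + β/(u + 2). α = 4/(-3 + 2) = -4, β = 4/(-2 + 3) = 4
Result: -4/(u + 3) + 4/(u + 2)


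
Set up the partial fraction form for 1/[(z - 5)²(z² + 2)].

Repeated linear + quadratic: P/(z - 5) + Q/(z - 5)² + (Rz + S)/(z² + 2)


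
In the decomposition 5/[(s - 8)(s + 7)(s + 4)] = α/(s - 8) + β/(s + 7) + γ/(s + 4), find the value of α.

Cover-up at s = 8: α = 5/[(8 + 7)(8 + 4)] = 5/[(15)(12)] = 5/180 = 1/36
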